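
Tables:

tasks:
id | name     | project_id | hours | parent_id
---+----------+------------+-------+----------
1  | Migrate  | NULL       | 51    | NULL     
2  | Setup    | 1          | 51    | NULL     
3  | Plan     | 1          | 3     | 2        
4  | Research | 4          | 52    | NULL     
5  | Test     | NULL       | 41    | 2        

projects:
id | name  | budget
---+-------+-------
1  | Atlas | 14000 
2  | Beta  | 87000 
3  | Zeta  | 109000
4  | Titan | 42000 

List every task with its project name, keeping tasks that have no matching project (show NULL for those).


LEFT JOIN keeps every row from tasks (the left table); where project_id has no match in projects, the project columns become NULL. Walk through each task:
  - task 1 (Migrate): project_id=NULL, no match -> kept with NULL
  - task 2 (Setup): project_id=1 -> matches Atlas
  - task 3 (Plan): project_id=1 -> matches Atlas
  - task 4 (Research): project_id=4 -> matches Titan
  - task 5 (Test): project_id=NULL, no match -> kept with NULL
All 5 rows appear; 2 have NULL project.

SQL:
SELECT a.name, b.name AS project
FROM tasks a
LEFT JOIN projects b ON a.project_id = b.id

Result:
name     | project
---------+--------
Migrate  | NULL   
Setup    | Atlas  
Plan     | Atlas  
Research | Titan  
Test     | NULL   


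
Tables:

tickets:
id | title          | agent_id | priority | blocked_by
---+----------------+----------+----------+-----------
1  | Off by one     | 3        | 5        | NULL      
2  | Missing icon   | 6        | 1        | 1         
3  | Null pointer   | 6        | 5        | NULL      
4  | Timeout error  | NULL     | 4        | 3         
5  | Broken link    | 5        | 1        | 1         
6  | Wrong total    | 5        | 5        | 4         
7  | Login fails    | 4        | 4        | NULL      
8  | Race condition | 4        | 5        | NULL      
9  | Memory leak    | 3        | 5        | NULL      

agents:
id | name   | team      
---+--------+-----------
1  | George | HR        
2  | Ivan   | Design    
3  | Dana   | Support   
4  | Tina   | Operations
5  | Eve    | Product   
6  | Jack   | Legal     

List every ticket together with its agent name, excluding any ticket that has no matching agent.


INNER JOIN keeps only tickets rows whose agent_id matches an id in agents. Walk through each ticket:
  - ticket 1 (Off by one): agent_id=3 -> matches Dana
  - ticket 2 (Missing icon): agent_id=6 -> matches Jack
  - ticket 3 (Null pointer): agent_id=6 -> matches Jack
  - ticket 4 (Timeout error): agent_id=NULL, no match -> dropped
  - ticket 5 (Broken link): agent_id=5 -> matches Eve
  - ticket 6 (Wrong total): agent_id=5 -> matches Eve
  - ticket 7 (Login fails): agent_id=4 -> matches Tina
  - ticket 8 (Race condition): agent_id=4 -> matches Tina
  - ticket 9 (Memory leak): agent_id=3 -> matches Dana
So 1 of 9 rows is dropped.

SQL:
SELECT a.title, b.name AS agent
FROM tickets a
INNER JOIN agents b ON a.agent_id = b.id

Result:
title          | agent
---------------+------
Off by one     | Dana 
Missing icon   | Jack 
Null pointer   | Jack 
Broken link    | Eve  
Wrong total    | Eve  
Login fails    | Tina 
Race condition | Tina 
Memory leak    | Dana 


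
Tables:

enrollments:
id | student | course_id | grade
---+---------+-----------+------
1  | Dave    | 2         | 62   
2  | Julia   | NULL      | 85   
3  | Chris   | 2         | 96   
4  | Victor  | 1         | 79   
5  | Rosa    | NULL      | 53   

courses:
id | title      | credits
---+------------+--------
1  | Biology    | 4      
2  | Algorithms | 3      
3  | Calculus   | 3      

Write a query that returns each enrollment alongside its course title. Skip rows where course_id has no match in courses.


INNER JOIN keeps only enrollments rows whose course_id matches an id in courses. Walk through each enrollment:
  - enrollment 1 (Dave): course_id=2 -> matches Algorithms
  - enrollment 2 (Julia): course_id=NULL, no match -> dropped
  - enrollment 3 (Chris): course_id=2 -> matches Algorithms
  - enrollment 4 (Victor): course_id=1 -> matches Biology
  - enrollment 5 (Rosa): course_id=NULL, no match -> dropped
So 2 of 5 rows are dropped.

SQL:
SELECT a.student, b.title AS course
FROM enrollments a
INNER JOIN courses b ON a.course_id = b.id

Result:
student | course    
--------+-----------
Dave    | Algorithms
Chris   | Algorithms
Victor  | Biology   


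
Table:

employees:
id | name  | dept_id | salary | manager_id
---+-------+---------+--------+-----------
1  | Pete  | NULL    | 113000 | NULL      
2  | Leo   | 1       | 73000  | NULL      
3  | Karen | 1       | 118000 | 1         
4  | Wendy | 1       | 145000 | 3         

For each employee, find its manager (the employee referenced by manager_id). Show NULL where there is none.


This is a self-join: employees is joined to a second copy of itself, matching each row's manager_id to another row's id. Use LEFT JOIN so rows with manager_id=NULL are kept.
  - employee 1 (Pete): manager_id=NULL -> NULL
  - employee 2 (Leo): manager_id=NULL -> NULL
  - employee 3 (Karen): manager_id=1 -> Pete
  - employee 4 (Wendy): manager_id=3 -> Karen

SQL:
SELECT a.name AS item, b.name AS manager
FROM employees a
LEFT JOIN employees b ON a.manager_id = b.id

Result:
item  | manager
------+--------
Pete  | NULL   
Leo   | NULL   
Karen | Pete   
Wendy | Karen  


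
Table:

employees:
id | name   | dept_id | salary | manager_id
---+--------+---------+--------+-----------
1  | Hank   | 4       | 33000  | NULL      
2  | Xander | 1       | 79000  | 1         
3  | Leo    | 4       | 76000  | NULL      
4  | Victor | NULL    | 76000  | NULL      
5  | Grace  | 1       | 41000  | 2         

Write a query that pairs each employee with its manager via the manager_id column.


This is a self-join: employees is joined to a second copy of itself, matching each row's manager_id to another row's id. Use LEFT JOIN so rows with manager_id=NULL are kept.
  - employee 1 (Hank): manager_id=NULL -> NULL
  - employee 2 (Xander): manager_id=1 -> Hank
  - employee 3 (Leo): manager_id=NULL -> NULL
  - employee 4 (Victor): manager_id=NULL -> NULL
  - employee 5 (Grace): manager_id=2 -> Xander

SQL:
SELECT a.name AS item, b.name AS manager
FROM employees a
LEFT JOIN employees b ON a.manager_id = b.id

Result:
item   | manager
-------+--------
Hank   | NULL   
Xander | Hank   
Leo    | NULL   
Victor | NULL   
Grace  | Xander 


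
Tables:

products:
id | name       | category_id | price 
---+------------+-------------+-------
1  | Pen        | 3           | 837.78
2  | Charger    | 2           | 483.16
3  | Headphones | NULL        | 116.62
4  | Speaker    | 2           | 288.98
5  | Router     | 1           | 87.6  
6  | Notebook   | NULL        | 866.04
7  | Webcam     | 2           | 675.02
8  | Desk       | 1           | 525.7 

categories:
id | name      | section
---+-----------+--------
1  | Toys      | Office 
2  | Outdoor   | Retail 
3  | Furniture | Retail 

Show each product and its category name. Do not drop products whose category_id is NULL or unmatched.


LEFT JOIN keeps every row from products (the left table); where category_id has no match in categories, the category columns become NULL. Walk through each product:
  - product 1 (Pen): category_id=3 -> matches Furniture
  - product 2 (Charger): category_id=2 -> matches Outdoor
  - product 3 (Headphones): category_id=NULL, no match -> kept with NULL
  - product 4 (Speaker): category_id=2 -> matches Outdoor
  - product 5 (Router): category_id=1 -> matches Toys
  - product 6 (Notebook): category_id=NULL, no match -> kept with NULL
  - product 7 (Webcam): category_id=2 -> matches Outdoor
  - product 8 (Desk): category_id=1 -> matches Toys
All 8 rows appear; 2 have NULL category.

SQL:
SELECT a.name, b.name AS category
FROM products a
LEFT JOIN categories b ON a.category_id = b.id

Result:
name       | category 
-----------+----------
Pen        | Furniture
Charger    | Outdoor  
Headphones | NULL     
Speaker    | Outdoor  
Router     | Toys     
Notebook   | NULL     
Webcam     | Outdoor  
Desk       | Toys     


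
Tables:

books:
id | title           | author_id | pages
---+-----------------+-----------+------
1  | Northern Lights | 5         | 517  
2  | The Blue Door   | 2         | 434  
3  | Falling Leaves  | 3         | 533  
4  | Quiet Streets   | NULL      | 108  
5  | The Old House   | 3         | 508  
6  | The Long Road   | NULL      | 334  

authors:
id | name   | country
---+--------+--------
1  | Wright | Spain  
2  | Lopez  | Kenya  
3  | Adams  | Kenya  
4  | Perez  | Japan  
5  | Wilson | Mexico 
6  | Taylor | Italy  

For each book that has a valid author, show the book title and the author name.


INNER JOIN keeps only books rows whose author_id matches an id in authors. Walk through each book:
  - book 1 (Northern Lights): author_id=5 -> matches Wilson
  - book 2 (The Blue Door): author_id=2 -> matches Lopez
  - book 3 (Falling Leaves): author_id=3 -> matches Adams
  - book 4 (Quiet Streets): author_id=NULL, no match -> dropped
  - book 5 (The Old House): author_id=3 -> matches Adams
  - book 6 (The Long Road): author_id=NULL, no match -> dropped
So 2 of 6 rows are dropped.

SQL:
SELECT a.title, b.name AS author
FROM books a
INNER JOIN authors b ON a.author_id = b.id

Result:
title           | author
----------------+-------
Northern Lights | Wilson
The Blue Door   | Lopez 
Falling Leaves  | Adams 
The Old House   | Adams 


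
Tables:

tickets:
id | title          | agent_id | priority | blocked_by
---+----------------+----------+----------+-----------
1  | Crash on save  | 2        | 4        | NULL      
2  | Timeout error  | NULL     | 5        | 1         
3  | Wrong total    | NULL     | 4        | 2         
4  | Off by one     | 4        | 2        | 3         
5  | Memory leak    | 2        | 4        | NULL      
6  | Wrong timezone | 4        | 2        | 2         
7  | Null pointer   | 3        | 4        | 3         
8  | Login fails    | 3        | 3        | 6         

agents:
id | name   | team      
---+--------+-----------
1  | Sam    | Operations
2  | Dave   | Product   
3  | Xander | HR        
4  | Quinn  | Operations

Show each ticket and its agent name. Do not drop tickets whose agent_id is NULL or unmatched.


LEFT JOIN keeps every row from tickets (the left table); where agent_id has no match in agents, the agent columns become NULL. Walk through each ticket:
  - ticket 1 (Crash on save): agent_id=2 -> matches Dave
  - ticket 2 (Timeout error): agent_id=NULL, no match -> kept with NULL
  - ticket 3 (Wrong total): agent_id=NULL, no match -> kept with NULL
  - ticket 4 (Off by one): agent_id=4 -> matches Quinn
  - ticket 5 (Memory leak): agent_id=2 -> matches Dave
  - ticket 6 (Wrong timezone): agent_id=4 -> matches Quinn
  - ticket 7 (Null pointer): agent_id=3 -> matches Xander
  - ticket 8 (Login fails): agent_id=3 -> matches Xander
All 8 rows appear; 2 have NULL agent.

SQL:
SELECT a.title, b.name AS agent
FROM tickets a
LEFT JOIN agents b ON a.agent_id = b.id

Result:
title          | agent 
---------------+-------
Crash on save  | Dave  
Timeout error  | NULL  
Wrong total    | NULL  
Off by one     | Quinn 
Memory leak    | Dave  
Wrong timezone | Quinn 
Null pointer   | Xander
Login fails    | Xander


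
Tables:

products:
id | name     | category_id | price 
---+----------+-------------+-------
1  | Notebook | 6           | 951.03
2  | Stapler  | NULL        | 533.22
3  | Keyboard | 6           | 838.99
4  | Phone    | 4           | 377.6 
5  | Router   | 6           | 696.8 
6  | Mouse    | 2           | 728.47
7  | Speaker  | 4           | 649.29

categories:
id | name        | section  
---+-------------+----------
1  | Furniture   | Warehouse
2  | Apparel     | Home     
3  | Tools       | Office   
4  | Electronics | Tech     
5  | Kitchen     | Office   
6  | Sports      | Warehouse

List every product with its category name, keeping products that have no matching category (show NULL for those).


LEFT JOIN keeps every row from products (the left table); where category_id has no match in categories, the category columns become NULL. Walk through each product:
  - product 1 (Notebook): category_id=6 -> matches Sports
  - product 2 (Stapler): category_id=NULL, no match -> kept with NULL
  - product 3 (Keyboard): category_id=6 -> matches Sports
  - product 4 (Phone): category_id=4 -> matches Electronics
  - product 5 (Router): category_id=6 -> matches Sports
  - product 6 (Mouse): category_id=2 -> matches Apparel
  - product 7 (Speaker): category_id=4 -> matches Electronics
All 7 rows appear; 1 has NULL category.

SQL:
SELECT a.name, b.name AS category
FROM products a
LEFT JOIN categories b ON a.category_id = b.id

Result:
name     | category   
---------+------------
Notebook | Sports     
Stapler  | NULL       
Keyboard | Sports     
Phone    | Electronics
Router   | Sports     
Mouse    | Apparel    
Speaker  | Electronics


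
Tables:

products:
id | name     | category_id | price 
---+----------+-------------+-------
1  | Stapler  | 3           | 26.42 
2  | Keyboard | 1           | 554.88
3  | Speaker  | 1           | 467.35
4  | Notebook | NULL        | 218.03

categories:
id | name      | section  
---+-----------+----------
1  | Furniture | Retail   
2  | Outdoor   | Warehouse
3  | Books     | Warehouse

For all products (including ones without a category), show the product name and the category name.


LEFT JOIN keeps every row from products (the left table); where category_id has no match in categories, the category columns become NULL. Walk through each product:
  - product 1 (Stapler): category_id=3 -> matches Books
  - product 2 (Keyboard): category_id=1 -> matches Furniture
  - product 3 (Speaker): category_id=1 -> matches Furniture
  - product 4 (Notebook): category_id=NULL, no match -> kept with NULL
All 4 rows appear; 1 has NULL category.

SQL:
SELECT a.name, b.name AS category
FROM products a
LEFT JOIN categories b ON a.category_id = b.id

Result:
name     | category 
---------+----------
Stapler  | Books    
Keyboard | Furniture
Speaker  | Furniture
Notebook | NULL     


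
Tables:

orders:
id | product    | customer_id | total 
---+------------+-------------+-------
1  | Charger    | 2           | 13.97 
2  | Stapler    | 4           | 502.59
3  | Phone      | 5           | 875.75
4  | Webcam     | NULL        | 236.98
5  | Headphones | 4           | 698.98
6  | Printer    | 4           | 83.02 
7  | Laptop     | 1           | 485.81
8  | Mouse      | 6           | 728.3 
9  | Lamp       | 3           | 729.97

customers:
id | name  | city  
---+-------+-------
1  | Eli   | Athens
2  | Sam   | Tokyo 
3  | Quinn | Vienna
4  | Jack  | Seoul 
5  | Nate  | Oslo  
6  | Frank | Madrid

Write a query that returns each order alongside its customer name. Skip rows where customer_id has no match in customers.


INNER JOIN keeps only orders rows whose customer_id matches an id in customers. Walk through each order:
  - order 1 (Charger): customer_id=2 -> matches Sam
  - order 2 (Stapler): customer_id=4 -> matches Jack
  - order 3 (Phone): customer_id=5 -> matches Nate
  - order 4 (Webcam): customer_id=NULL, no match -> dropped
  - order 5 (Headphones): customer_id=4 -> matches Jack
  - order 6 (Printer): customer_id=4 -> matches Jack
  - order 7 (Laptop): customer_id=1 -> matches Eli
  - order 8 (Mouse): customer_id=6 -> matches Frank
  - order 9 (Lamp): customer_id=3 -> matches Quinn
So 1 of 9 rows is dropped.

SQL:
SELECT a.product, b.name AS customer
FROM orders a
INNER JOIN customers b ON a.customer_id = b.id

Result:
product    | customer
-----------+---------
Charger    | Sam     
Stapler    | Jack    
Phone      | Nate    
Headphones | Jack    
Printer    | Jack    
Laptop     | Eli     
Mouse      | Frank   
Lamp       | Quinn   


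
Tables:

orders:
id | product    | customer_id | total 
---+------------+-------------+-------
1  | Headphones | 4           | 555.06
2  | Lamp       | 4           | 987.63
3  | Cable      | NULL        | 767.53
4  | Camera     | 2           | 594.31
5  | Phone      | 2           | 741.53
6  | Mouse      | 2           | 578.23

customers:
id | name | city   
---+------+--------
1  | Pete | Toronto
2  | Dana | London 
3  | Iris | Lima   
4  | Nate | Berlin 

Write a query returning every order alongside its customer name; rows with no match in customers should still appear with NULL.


LEFT JOIN keeps every row from orders (the left table); where customer_id has no match in customers, the customer columns become NULL. Walk through each order:
  - order 1 (Headphones): customer_id=4 -> matches Nate
  - order 2 (Lamp): customer_id=4 -> matches Nate
  - order 3 (Cable): customer_id=NULL, no match -> kept with NULL
  - order 4 (Camera): customer_id=2 -> matches Dana
  - order 5 (Phone): customer_id=2 -> matches Dana
  - order 6 (Mouse): customer_id=2 -> matches Dana
All 6 rows appear; 1 has NULL customer.

SQL:
SELECT a.product, b.name AS customer
FROM orders a
LEFT JOIN customers b ON a.customer_id = b.id

Result:
product    | customer
-----------+---------
Headphones | Nate    
Lamp       | Nate    
Cable      | NULL    
Camera     | Dana    
Phone      | Dana    
Mouse      | Dana    


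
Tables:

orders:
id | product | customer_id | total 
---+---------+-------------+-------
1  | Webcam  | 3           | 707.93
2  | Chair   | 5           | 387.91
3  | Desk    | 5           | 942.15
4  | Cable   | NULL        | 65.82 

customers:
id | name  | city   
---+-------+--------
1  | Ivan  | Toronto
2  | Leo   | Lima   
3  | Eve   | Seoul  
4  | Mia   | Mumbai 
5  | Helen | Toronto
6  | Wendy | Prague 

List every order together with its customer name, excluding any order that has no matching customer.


INNER JOIN keeps only orders rows whose customer_id matches an id in customers. Walk through each order:
  - order 1 (Webcam): customer_id=3 -> matches Eve
  - order 2 (Chair): customer_id=5 -> matches Helen
  - order 3 (Desk): customer_id=5 -> matches Helen
  - order 4 (Cable): customer_id=NULL, no match -> dropped
So 1 of 4 rows is dropped.

SQL:
SELECT a.product, b.name AS customer
FROM orders a
INNER JOIN customers b ON a.customer_id = b.id

Result:
product | customer
--------+---------
Webcam  | Eve     
Chair   | Helen   
Desk    | Helen   


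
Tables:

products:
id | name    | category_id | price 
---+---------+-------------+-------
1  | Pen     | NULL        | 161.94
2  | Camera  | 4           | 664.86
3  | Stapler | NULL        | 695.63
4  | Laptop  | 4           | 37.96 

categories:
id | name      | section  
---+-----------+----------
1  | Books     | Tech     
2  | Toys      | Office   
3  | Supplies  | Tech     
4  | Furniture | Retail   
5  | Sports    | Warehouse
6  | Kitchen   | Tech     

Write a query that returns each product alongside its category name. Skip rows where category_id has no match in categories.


INNER JOIN keeps only products rows whose category_id matches an id in categories. Walk through each product:
  - product 1 (Pen): category_id=NULL, no match -> dropped
  - product 2 (Camera): category_id=4 -> matches Furniture
  - product 3 (Stapler): category_id=NULL, no match -> dropped
  - product 4 (Laptop): category_id=4 -> matches Furniture
So 2 of 4 rows are dropped.

SQL:
SELECT a.name, b.name AS category
FROM products a
INNER JOIN categories b ON a.category_id = b.id

Result:
name   | category 
-------+----------
Camera | Furniture
Laptop | Furniture


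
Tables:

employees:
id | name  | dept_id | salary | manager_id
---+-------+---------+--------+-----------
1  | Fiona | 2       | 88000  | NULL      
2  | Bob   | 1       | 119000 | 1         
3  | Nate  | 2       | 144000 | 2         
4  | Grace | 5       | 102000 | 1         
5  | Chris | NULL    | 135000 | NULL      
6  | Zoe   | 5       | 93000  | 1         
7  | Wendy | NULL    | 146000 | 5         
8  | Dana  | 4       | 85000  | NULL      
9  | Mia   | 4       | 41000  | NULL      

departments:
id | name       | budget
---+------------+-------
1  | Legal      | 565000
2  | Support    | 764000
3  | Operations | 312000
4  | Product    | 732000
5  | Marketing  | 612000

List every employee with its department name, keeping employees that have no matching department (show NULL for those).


LEFT JOIN keeps every row from employees (the left table); where dept_id has no match in departments, the department columns become NULL. Walk through each employee:
  - employee 1 (Fiona): dept_id=2 -> matches Support
  - employee 2 (Bob): dept_id=1 -> matches Legal
  - employee 3 (Nate): dept_id=2 -> matches Support
  - employee 4 (Grace): dept_id=5 -> matches Marketing
  - employee 5 (Chris): dept_id=NULL, no match -> kept with NULL
  - employee 6 (Zoe): dept_id=5 -> matches Marketing
  - employee 7 (Wendy): dept_id=NULL, no match -> kept with NULL
  - employee 8 (Dana): dept_id=4 -> matches Product
  - employee 9 (Mia): dept_id=4 -> matches Product
All 9 rows appear; 2 have NULL department.

SQL:
SELECT a.name, b.name AS department
FROM employees a
LEFT JOIN departments b ON a.dept_id = b.id

Result:
name  | department
------+-----------
Fiona | Support   
Bob   | Legal     
Nate  | Support   
Grace | Marketing 
Chris | NULL      
Zoe   | Marketing 
Wendy | NULL      
Dana  | Product   
Mia   | Product   


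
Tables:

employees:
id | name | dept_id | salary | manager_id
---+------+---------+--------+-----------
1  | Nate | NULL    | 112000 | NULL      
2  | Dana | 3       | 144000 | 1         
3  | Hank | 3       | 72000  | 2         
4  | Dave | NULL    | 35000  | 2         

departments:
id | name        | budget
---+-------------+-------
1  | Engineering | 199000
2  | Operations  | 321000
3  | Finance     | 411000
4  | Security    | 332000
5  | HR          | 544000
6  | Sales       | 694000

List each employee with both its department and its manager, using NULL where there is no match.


Two LEFT JOINs from the same base table employees: one to departments via dept_id, one to employees itself via manager_id. Both are LEFT so every employee is preserved.
Match against departments:
  - employee 1 (Nate): dept_id=NULL, no match -> kept with NULL
  - employee 2 (Dana): dept_id=3 -> matches Finance
  - employee 3 (Hank): dept_id=3 -> matches Finance
  - employee 4 (Dave): dept_id=NULL, no match -> kept with NULL
Match against employees (self):
  - employee 1 (Nate): manager_id=NULL -> NULL
  - employee 2 (Dana): manager_id=1 -> Nate
  - employee 3 (Hank): manager_id=2 -> Dana
  - employee 4 (Dave): manager_id=2 -> Dana

SQL:
SELECT a.name, b.name AS department, c.name AS manager
FROM employees a
LEFT JOIN departments b ON a.dept_id = b.id
LEFT JOIN employees c ON a.manager_id = c.id

Result:
name | department | manager
-----+------------+--------
Nate | NULL       | NULL   
Dana | Finance    | Nate   
Hank | Finance    | Dana   
Dave | NULL       | Dana   


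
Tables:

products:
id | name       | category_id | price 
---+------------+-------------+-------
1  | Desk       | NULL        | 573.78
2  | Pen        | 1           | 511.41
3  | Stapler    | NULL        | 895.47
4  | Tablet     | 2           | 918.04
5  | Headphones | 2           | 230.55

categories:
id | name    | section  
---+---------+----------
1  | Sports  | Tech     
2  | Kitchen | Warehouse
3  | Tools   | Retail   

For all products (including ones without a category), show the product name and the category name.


LEFT JOIN keeps every row from products (the left table); where category_id has no match in categories, the category columns become NULL. Walk through each product:
  - product 1 (Desk): category_id=NULL, no match -> kept with NULL
  - product 2 (Pen): category_id=1 -> matches Sports
  - product 3 (Stapler): category_id=NULL, no match -> kept with NULL
  - product 4 (Tablet): category_id=2 -> matches Kitchen
  - product 5 (Headphones): category_id=2 -> matches Kitchen
All 5 rows appear; 2 have NULL category.

SQL:
SELECT a.name, b.name AS category
FROM products a
LEFT JOIN categories b ON a.category_id = b.id

Result:
name       | category
-----------+---------
Desk       | NULL    
Pen        | Sports  
Stapler    | NULL    
Tablet     | Kitchen 
Headphones | Kitchen 


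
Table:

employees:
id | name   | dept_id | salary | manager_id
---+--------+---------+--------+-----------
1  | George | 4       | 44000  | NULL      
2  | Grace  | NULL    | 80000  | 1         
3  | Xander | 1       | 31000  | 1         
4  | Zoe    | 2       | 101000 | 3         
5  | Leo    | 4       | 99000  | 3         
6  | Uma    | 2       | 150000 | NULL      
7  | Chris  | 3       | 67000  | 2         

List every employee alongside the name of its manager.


This is a self-join: employees is joined to a second copy of itself, matching each row's manager_id to another row's id. Use LEFT JOIN so rows with manager_id=NULL are kept.
  - employee 1 (George): manager_id=NULL -> NULL
  - employee 2 (Grace): manager_id=1 -> George
  - employee 3 (Xander): manager_id=1 -> George
  - employee 4 (Zoe): manager_id=3 -> Xander
  - employee 5 (Leo): manager_id=3 -> Xander
  - employee 6 (Uma): manager_id=NULL -> NULL
  - employee 7 (Chris): manager_id=2 -> Grace

SQL:
SELECT a.name AS item, b.name AS manager
FROM employees a
LEFT JOIN employees b ON a.manager_id = b.id

Result:
item   | manager
-------+--------
George | NULL   
Grace  | George 
Xander | George 
Zoe    | Xander 
Leo    | Xander 
Uma    | NULL   
Chris  | Grace  


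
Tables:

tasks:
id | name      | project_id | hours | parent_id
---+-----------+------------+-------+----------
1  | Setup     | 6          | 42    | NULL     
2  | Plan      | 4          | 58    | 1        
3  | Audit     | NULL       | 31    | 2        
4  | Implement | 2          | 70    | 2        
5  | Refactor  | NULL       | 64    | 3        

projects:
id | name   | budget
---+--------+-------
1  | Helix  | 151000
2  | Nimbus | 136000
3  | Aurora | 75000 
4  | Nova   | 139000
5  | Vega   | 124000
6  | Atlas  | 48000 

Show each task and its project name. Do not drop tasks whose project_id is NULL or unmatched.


LEFT JOIN keeps every row from tasks (the left table); where project_id has no match in projects, the project columns become NULL. Walk through each task:
  - task 1 (Setup): project_id=6 -> matches Atlas
  - task 2 (Plan): project_id=4 -> matches Nova
  - task 3 (Audit): project_id=NULL, no match -> kept with NULL
  - task 4 (Implement): project_id=2 -> matches Nimbus
  - task 5 (Refactor): project_id=NULL, no match -> kept with NULL
All 5 rows appear; 2 have NULL project.

SQL:
SELECT a.name, b.name AS project
FROM tasks a
LEFT JOIN projects b ON a.project_id = b.id

Result:
name      | project
----------+--------
Setup     | Atlas  
Plan      | Nova   
Audit     | NULL   
Implement | Nimbus 
Refactor  | NULL   


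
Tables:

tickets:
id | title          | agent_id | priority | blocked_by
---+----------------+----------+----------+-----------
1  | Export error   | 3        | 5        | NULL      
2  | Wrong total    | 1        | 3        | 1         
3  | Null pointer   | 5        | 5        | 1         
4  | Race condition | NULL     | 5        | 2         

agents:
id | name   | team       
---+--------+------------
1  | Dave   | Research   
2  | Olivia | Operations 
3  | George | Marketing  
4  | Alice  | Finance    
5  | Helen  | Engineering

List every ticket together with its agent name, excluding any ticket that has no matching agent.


INNER JOIN keeps only tickets rows whose agent_id matches an id in agents. Walk through each ticket:
  - ticket 1 (Export error): agent_id=3 -> matches George
  - ticket 2 (Wrong total): agent_id=1 -> matches Dave
  - ticket 3 (Null pointer): agent_id=5 -> matches Helen
  - ticket 4 (Race condition): agent_id=NULL, no match -> dropped
So 1 of 4 rows is dropped.

SQL:
SELECT a.title, b.name AS agent
FROM tickets a
INNER JOIN agents b ON a.agent_id = b.id

Result:
title        | agent 
-------------+-------
Export error | George
Wrong total  | Dave  
Null pointer | Helen 


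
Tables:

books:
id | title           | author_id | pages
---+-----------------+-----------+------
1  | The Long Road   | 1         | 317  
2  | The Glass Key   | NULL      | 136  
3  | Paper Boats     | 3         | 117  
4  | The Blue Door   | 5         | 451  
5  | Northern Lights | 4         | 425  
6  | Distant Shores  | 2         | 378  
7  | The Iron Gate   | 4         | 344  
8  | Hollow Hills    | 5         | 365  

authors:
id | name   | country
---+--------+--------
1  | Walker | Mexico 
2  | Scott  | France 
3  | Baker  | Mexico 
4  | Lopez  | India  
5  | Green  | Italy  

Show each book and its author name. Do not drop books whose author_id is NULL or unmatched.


LEFT JOIN keeps every row from books (the left table); where author_id has no match in authors, the author columns become NULL. Walk through each book:
  - book 1 (The Long Road): author_id=1 -> matches Walker
  - book 2 (The Glass Key): author_id=NULL, no match -> kept with NULL
  - book 3 (Paper Boats): author_id=3 -> matches Baker
  - book 4 (The Blue Door): author_id=5 -> matches Green
  - book 5 (Northern Lights): author_id=4 -> matches Lopez
  - book 6 (Distant Shores): author_id=2 -> matches Scott
  - book 7 (The Iron Gate): author_id=4 -> matches Lopez
  - book 8 (Hollow Hills): author_id=5 -> matches Green
All 8 rows appear; 1 has NULL author.

SQL:
SELECT a.title, b.name AS author
FROM books a
LEFT JOIN authors b ON a.author_id = b.id

Result:
title           | author
----------------+-------
The Long Road   | Walker
The Glass Key   | NULL  
Paper Boats     | Baker 
The Blue Door   | Green 
Northern Lights | Lopez 
Distant Shores  | Scott 
The Iron Gate   | Lopez 
Hollow Hills    | Green 


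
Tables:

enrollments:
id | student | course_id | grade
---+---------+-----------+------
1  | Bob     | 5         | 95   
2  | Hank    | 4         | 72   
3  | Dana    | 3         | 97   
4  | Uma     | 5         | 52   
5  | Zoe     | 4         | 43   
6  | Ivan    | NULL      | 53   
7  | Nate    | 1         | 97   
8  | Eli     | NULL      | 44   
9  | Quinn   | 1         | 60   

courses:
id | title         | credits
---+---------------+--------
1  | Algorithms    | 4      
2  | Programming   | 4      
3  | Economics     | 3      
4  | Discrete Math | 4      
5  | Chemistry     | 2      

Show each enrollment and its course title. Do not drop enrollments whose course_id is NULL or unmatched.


LEFT JOIN keeps every row from enrollments (the left table); where course_id has no match in courses, the course columns become NULL. Walk through each enrollment:
  - enrollment 1 (Bob): course_id=5 -> matches Chemistry
  - enrollment 2 (Hank): course_id=4 -> matches Discrete Math
  - enrollment 3 (Dana): course_id=3 -> matches Economics
  - enrollment 4 (Uma): course_id=5 -> matches Chemistry
  - enrollment 5 (Zoe): course_id=4 -> matches Discrete Math
  - enrollment 6 (Ivan): course_id=NULL, no match -> kept with NULL
  - enrollment 7 (Nate): course_id=1 -> matches Algorithms
  - enrollment 8 (Eli): course_id=NULL, no match -> kept with NULL
  - enrollment 9 (Quinn): course_id=1 -> matches Algorithms
All 9 rows appear; 2 have NULL course.

SQL:
SELECT a.student, b.title AS course
FROM enrollments a
LEFT JOIN courses b ON a.course_id = b.id

Result:
student | course       
--------+--------------
Bob     | Chemistry    
Hank    | Discrete Math
Dana    | Economics    
Uma     | Chemistry    
Zoe     | Discrete Math
Ivan    | NULL         
Nate    | Algorithms   
Eli     | NULL         
Quinn   | Algorithms   


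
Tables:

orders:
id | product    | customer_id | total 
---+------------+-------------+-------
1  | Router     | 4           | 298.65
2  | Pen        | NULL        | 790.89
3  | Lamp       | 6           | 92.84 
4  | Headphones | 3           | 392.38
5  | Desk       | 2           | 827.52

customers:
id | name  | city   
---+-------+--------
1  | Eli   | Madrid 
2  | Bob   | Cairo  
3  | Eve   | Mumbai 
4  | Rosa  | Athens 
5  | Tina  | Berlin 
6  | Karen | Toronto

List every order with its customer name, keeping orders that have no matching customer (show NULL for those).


LEFT JOIN keeps every row from orders (the left table); where customer_id has no match in customers, the customer columns become NULL. Walk through each order:
  - order 1 (Router): customer_id=4 -> matches Rosa
  - order 2 (Pen): customer_id=NULL, no match -> kept with NULL
  - order 3 (Lamp): customer_id=6 -> matches Karen
  - order 4 (Headphones): customer_id=3 -> matches Eve
  - order 5 (Desk): customer_id=2 -> matches Bob
All 5 rows appear; 1 has NULL customer.

SQL:
SELECT a.product, b.name AS customer
FROM orders a
LEFT JOIN customers b ON a.customer_id = b.id

Result:
product    | customer
-----------+---------
Router     | Rosa    
Pen        | NULL    
Lamp       | Karen   
Headphones | Eve     
Desk       | Bob     


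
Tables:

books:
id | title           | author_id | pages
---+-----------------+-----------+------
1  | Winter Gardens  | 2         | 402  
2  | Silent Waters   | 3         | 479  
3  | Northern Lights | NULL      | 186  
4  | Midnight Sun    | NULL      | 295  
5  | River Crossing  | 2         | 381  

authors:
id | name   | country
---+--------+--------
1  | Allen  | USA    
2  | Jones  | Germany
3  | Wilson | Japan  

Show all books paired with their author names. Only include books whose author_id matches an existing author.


INNER JOIN keeps only books rows whose author_id matches an id in authors. Walk through each book:
  - book 1 (Winter Gardens): author_id=2 -> matches Jones
  - book 2 (Silent Waters): author_id=3 -> matches Wilson
  - book 3 (Northern Lights): author_id=NULL, no match -> dropped
  - book 4 (Midnight Sun): author_id=NULL, no match -> dropped
  - book 5 (River Crossing): author_id=2 -> matches Jones
So 2 of 5 rows are dropped.

SQL:
SELECT a.title, b.name AS author
FROM books a
INNER JOIN authors b ON a.author_id = b.id

Result:
title          | author
---------------+-------
Winter Gardens | Jones 
Silent Waters  | Wilson
River Crossing | Jones 


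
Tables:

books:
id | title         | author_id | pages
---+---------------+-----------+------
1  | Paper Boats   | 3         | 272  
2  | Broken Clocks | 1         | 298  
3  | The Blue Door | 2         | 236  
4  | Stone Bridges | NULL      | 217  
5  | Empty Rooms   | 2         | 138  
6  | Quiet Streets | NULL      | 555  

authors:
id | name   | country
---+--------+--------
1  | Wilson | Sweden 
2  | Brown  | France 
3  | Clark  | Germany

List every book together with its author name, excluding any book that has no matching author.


INNER JOIN keeps only books rows whose author_id matches an id in authors. Walk through each book:
  - book 1 (Paper Boats): author_id=3 -> matches Clark
  - book 2 (Broken Clocks): author_id=1 -> matches Wilson
  - book 3 (The Blue Door): author_id=2 -> matches Brown
  - book 4 (Stone Bridges): author_id=NULL, no match -> dropped
  - book 5 (Empty Rooms): author_id=2 -> matches Brown
  - book 6 (Quiet Streets): author_id=NULL, no match -> dropped
So 2 of 6 rows are dropped.

SQL:
SELECT a.title, b.name AS author
FROM books a
INNER JOIN authors b ON a.author_id = b.id

Result:
title         | author
--------------+-------
Paper Boats   | Clark 
Broken Clocks | Wilson
The Blue Door | Brown 
Empty Rooms   | Brown 


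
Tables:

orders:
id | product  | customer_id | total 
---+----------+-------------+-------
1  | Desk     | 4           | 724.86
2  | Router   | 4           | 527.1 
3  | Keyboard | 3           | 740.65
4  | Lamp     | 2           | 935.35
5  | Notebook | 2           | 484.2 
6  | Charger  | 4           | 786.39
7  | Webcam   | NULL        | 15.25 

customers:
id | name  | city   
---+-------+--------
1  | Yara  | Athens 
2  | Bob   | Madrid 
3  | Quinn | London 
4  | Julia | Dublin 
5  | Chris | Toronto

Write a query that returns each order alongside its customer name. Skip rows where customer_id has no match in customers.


INNER JOIN keeps only orders rows whose customer_id matches an id in customers. Walk through each order:
  - order 1 (Desk): customer_id=4 -> matches Julia
  - order 2 (Router): customer_id=4 -> matches Julia
  - order 3 (Keyboard): customer_id=3 -> matches Quinn
  - order 4 (Lamp): customer_id=2 -> matches Bob
  - order 5 (Notebook): customer_id=2 -> matches Bob
  - order 6 (Charger): customer_id=4 -> matches Julia
  - order 7 (Webcam): customer_id=NULL, no match -> dropped
So 1 of 7 rows is dropped.

SQL:
SELECT a.product, b.name AS customer
FROM orders a
INNER JOIN customers b ON a.customer_id = b.id

Result:
product  | customer
---------+---------
Desk     | Julia   
Router   | Julia   
Keyboard | Quinn   
Lamp     | Bob     
Notebook | Bob     
Charger  | Julia   


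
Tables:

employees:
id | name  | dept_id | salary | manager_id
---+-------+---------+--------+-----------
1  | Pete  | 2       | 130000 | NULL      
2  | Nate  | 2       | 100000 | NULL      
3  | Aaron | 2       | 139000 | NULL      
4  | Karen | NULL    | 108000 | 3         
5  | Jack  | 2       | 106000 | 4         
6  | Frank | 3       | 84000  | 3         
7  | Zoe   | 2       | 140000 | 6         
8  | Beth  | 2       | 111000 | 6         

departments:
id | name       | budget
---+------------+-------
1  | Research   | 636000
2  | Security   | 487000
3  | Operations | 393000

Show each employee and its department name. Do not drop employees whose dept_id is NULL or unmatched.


LEFT JOIN keeps every row from employees (the left table); where dept_id has no match in departments, the department columns become NULL. Walk through each employee:
  - employee 1 (Pete): dept_id=2 -> matches Security
  - employee 2 (Nate): dept_id=2 -> matches Security
  - employee 3 (Aaron): dept_id=2 -> matches Security
  - employee 4 (Karen): dept_id=NULL, no match -> kept with NULL
  - employee 5 (Jack): dept_id=2 -> matches Security
  - employee 6 (Frank): dept_id=3 -> matches Operations
  - employee 7 (Zoe): dept_id=2 -> matches Security
  - employee 8 (Beth): dept_id=2 -> matches Security
All 8 rows appear; 1 has NULL department.

SQL:
SELECT a.name, b.name AS department
FROM employees a
LEFT JOIN departments b ON a.dept_id = b.id

Result:
name  | department
------+-----------
Pete  | Security  
Nate  | Security  
Aaron | Security  
Karen | NULL      
Jack  | Security  
Frank | Operations
Zoe   | Security  
Beth  | Security  


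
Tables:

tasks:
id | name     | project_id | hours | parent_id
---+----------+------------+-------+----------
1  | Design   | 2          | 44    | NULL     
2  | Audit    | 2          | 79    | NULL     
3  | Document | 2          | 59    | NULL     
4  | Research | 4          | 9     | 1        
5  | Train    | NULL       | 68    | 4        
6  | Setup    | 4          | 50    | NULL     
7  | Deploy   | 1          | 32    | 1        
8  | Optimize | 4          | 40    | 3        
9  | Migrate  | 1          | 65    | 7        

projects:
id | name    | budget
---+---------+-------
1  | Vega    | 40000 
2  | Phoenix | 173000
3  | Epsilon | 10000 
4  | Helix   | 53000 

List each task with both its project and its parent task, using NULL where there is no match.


Two LEFT JOINs from the same base table tasks: one to projects via project_id, one to tasks itself via parent_id. Both are LEFT so every task is preserved.
Match against projects:
  - task 1 (Design): project_id=2 -> matches Phoenix
  - task 2 (Audit): project_id=2 -> matches Phoenix
  - task 3 (Document): project_id=2 -> matches Phoenix
  - task 4 (Research): project_id=4 -> matches Helix
  - task 5 (Train): project_id=NULL, no match -> kept with NULL
  - task 6 (Setup): project_id=4 -> matches Helix
  - task 7 (Deploy): project_id=1 -> matches Vega
  - task 8 (Optimize): project_id=4 -> matches Helix
  - task 9 (Migrate): project_id=1 -> matches Vega
Match against tasks (self):
  - task 1 (Design): parent_id=NULL -> NULL
  - task 2 (Audit): parent_id=NULL -> NULL
  - task 3 (Document): parent_id=NULL -> NULL
  - task 4 (Research): parent_id=1 -> Design
  - task 5 (Train): parent_id=4 -> Research
  - task 6 (Setup): parent_id=NULL -> NULL
  - task 7 (Deploy): parent_id=1 -> Design
  - task 8 (Optimize): parent_id=3 -> Document
  - task 9 (Migrate): parent_id=7 -> Deploy

SQL:
SELECT a.name, b.name AS project, c.name AS parent
FROM tasks a
LEFT JOIN projects b ON a.project_id = b.id
LEFT JOIN tasks c ON a.parent_id = c.id

Result:
name     | project | parent  
---------+---------+---------
Design   | Phoenix | NULL    
Audit    | Phoenix | NULL    
Document | Phoenix | NULL    
Research | Helix   | Design  
Train    | NULL    | Research
Setup    | Helix   | NULL    
Deploy   | Vega    | Design  
Optimize | Helix   | Document
Migrate  | Vega    | Deploy  
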